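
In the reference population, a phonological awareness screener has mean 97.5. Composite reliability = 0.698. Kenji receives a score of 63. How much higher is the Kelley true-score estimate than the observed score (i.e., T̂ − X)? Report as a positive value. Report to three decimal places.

10.419

T̂ = 0.698(63) + 0.302(97.5) = 43.974 + 29.4450 = 73.41900 → 73.4190
T̂ − X = 73.4190 − 63 = 10.4190 → 10.419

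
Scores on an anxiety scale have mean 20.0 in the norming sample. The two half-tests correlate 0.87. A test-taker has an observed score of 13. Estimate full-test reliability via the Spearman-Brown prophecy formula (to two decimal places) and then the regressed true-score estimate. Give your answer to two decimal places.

13.49

Spearman-Brown: ρ = 2r/(1 + r) = 2(0.87)/(1 + 0.87) = 1.740/1.87 = 0.9305 → 0.93
Regress the observed score toward the mean by the unreliability: T̂ = 0.93·13 + 0.07·20.0 = 12.09 + 1.400 = 13.490.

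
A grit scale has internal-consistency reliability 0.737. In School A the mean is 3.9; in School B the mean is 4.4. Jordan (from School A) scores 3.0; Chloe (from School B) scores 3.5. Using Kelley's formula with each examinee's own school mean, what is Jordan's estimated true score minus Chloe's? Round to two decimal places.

-0.50

T̂_Jordan = 0.737(3.0) + 0.263(3.9) = 3.2367
T̂_Chloe = 0.737(3.5) + 0.263(4.4) = 3.7367
Difference = 3.2367 − 3.7367 = -0.5000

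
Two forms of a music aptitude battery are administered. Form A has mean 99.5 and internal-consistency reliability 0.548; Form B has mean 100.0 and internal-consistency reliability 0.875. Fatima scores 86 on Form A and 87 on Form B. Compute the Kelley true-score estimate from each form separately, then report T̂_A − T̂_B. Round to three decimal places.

3.477

T̂_A = 0.548(86) + 0.452(99.5) = 92.10200
T̂_B = 0.875(87) + 0.125(100.0) = 88.62500
T̂_A − T̂_B = 3.47700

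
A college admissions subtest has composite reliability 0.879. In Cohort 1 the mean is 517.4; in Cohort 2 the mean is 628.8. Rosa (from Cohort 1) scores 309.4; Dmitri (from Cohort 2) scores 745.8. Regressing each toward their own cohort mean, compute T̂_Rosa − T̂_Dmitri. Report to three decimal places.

-397.075

T̂_Rosa = 0.879(309.4) + 0.121(517.4) = 334.56800
T̂_Dmitri = 0.879(745.8) + 0.121(628.8) = 731.64300
Difference = 334.56800 − 731.64300 = -397.07500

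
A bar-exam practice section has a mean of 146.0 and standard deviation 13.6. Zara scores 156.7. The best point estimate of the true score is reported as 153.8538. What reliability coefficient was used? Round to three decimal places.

0.734

T̂ = ρX + (1 − ρ)μ  ⇒  T̂ − μ = ρ(X − μ)
ρ = (T̂ − μ)/(X − μ) = (153.8538 − 146.0) / (156.7 − 146.0) = 7.8538 / 10.7 = 0.73400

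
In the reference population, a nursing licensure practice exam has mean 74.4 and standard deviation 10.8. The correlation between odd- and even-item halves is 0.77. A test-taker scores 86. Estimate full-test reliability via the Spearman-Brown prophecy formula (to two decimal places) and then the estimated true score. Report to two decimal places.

84.49

Spearman-Brown: ρ = 2r/(1 + r) = 2(0.77)/(1 + 0.77) = 1.540/1.77 = 0.8701 → 0.87
T̂ = 0.87(86) + 0.13(74.4) = 74.82 + 9.672 = 84.492 → 84.49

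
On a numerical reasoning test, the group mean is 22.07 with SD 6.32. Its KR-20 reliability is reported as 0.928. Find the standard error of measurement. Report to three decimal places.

1.696

SEM = SD · √(1 − ρ) = 6.32 × √0.072 = 6.32 × 0.2683 = 1.6958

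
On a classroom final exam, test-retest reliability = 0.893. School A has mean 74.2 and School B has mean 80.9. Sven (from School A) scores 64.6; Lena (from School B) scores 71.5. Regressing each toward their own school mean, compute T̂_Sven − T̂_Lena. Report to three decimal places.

-6.879

T̂_Sven = 0.893(64.6) + 0.107(74.2) = 65.62720
T̂_Lena = 0.893(71.5) + 0.107(80.9) = 72.50580
Difference = 65.62720 − 72.50580 = -6.87860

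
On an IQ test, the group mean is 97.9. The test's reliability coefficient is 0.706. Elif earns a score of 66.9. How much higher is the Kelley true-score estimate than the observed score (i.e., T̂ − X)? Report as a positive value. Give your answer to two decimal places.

T̂ = 0.706(66.9) + 0.294(97.9) = 47.2314 + 28.7826 = 76.0140 → 76.014
T̂ − X = 76.014 − 66.9 = 9.114 → 9.11

9.11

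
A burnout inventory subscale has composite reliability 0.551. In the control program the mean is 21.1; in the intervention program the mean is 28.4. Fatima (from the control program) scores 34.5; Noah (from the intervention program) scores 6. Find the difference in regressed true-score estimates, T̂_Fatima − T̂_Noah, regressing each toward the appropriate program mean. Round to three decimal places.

T̂_Fatima = 0.551(34.5) + 0.449(21.1) = 28.48340
T̂_Noah = 0.551(6) + 0.449(28.4) = 16.05760
Difference = 28.48340 − 16.05760 = 12.42580

12.426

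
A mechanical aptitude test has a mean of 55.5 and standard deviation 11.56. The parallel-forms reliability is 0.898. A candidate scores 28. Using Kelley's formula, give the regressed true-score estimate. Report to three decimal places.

T̂ = ρX + (1 − ρ)μ
  = 0.898 × 28 + 0.102 × 55.5
  = 25.144 + 5.6610
  = 30.8050
  ≈ 30.805

30.805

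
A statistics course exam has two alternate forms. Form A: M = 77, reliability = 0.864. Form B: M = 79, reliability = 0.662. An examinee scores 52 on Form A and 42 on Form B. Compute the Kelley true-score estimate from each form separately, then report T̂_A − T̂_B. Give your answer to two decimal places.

T̂_A = 0.864(52) + 0.136(77) = 55.4000
T̂_B = 0.662(42) + 0.338(79) = 54.5060
T̂_A − T̂_B = 0.8940

0.89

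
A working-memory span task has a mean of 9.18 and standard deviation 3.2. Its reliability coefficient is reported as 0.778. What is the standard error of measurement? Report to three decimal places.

1.508

SEM = SD · √(1 − ρ) = 3.2 × √0.222 = 3.2 × 0.4712 = 1.5077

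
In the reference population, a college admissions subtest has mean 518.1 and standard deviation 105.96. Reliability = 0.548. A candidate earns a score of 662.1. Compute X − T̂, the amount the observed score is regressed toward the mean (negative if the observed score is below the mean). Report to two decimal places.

Regress the observed score toward the mean by the unreliability: T̂ = 0.548·662.1 + 0.452·518.1 = 362.8308 + 234.1812 = 597.0120.
X − T̂ = 662.1 − 597.012 = 65.088 → 65.09

65.09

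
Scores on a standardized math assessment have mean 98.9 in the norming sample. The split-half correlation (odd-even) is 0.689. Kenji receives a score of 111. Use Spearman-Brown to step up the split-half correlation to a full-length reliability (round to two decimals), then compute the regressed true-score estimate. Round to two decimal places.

108.82

Spearman-Brown: ρ = 2r/(1 + r) = 2(0.689)/(1 + 0.689) = 1.3780/1.689 = 0.8159 → 0.82
Weight the observed score by reliability and the mean by (1 − reliability): T̂ = 0.82·111 + 0.18·98.9 = 91.02 + 17.802 = 108.822.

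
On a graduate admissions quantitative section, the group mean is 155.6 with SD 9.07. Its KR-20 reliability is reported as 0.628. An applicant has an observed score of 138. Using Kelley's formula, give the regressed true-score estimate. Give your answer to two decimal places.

Kelley's formula gives T̂ = 0.628·138 + 0.372·155.6 = 86.664 + 57.8832 = 144.547.

144.55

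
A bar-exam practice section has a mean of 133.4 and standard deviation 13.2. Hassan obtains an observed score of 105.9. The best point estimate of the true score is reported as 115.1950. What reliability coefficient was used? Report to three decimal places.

0.662

T̂ = ρX + (1 − ρ)μ  ⇒  T̂ − μ = ρ(X − μ)
ρ = (T̂ − μ)/(X − μ) = (115.1950 − 133.4) / (105.9 − 133.4) = -18.2050 / -27.5 = 0.66200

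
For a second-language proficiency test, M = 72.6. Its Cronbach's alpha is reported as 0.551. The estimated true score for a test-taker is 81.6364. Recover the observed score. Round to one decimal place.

89.0

T̂ = ρX + (1 − ρ)μ  ⇒  X = (T̂ − (1 − ρ)μ) / ρ
X = (81.6364 − 0.449 × 72.6) / 0.551 = (81.6364 − 32.5974) / 0.551 = 49.0390 / 0.551 = 89.000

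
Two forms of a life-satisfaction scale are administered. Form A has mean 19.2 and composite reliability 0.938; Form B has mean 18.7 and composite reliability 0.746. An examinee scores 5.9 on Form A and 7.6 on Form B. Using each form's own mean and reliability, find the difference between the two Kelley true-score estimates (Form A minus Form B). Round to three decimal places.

-3.695

T̂_A = 0.938(5.9) + 0.062(19.2) = 6.72460
T̂_B = 0.746(7.6) + 0.254(18.7) = 10.41940
T̂_A − T̂_B = -3.69480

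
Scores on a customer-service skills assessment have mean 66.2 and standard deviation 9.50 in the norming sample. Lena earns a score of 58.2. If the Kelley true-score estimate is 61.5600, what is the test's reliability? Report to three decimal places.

T̂ = ρX + (1 − ρ)μ  ⇒  T̂ − μ = ρ(X − μ)
ρ = (T̂ − μ)/(X − μ) = (61.5600 − 66.2) / (58.2 − 66.2) = -4.6400 / -8.0 = 0.58000

0.580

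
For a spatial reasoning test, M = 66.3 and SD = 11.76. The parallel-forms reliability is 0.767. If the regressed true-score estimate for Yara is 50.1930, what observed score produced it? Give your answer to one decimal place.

45.3

T̂ = ρX + (1 − ρ)μ  ⇒  X = (T̂ − (1 − ρ)μ) / ρ
X = (50.1930 − 0.233 × 66.3) / 0.767 = (50.1930 − 15.4479) / 0.767 = 34.7451 / 0.767 = 45.300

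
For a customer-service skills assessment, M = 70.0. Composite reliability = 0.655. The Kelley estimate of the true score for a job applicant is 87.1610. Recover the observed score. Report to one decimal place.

T̂ = ρX + (1 − ρ)μ  ⇒  X = (T̂ − (1 − ρ)μ) / ρ
X = (87.1610 − 0.345 × 70.0) / 0.655 = (87.1610 − 24.1500) / 0.655 = 63.0110 / 0.655 = 96.200

96.2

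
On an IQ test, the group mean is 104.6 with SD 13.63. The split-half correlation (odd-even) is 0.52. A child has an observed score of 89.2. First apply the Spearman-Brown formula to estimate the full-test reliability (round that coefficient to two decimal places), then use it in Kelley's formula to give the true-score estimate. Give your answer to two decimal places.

94.13

Spearman-Brown: ρ = 2r/(1 + r) = 2(0.52)/(1 + 0.52) = 1.040/1.52 = 0.6842 → 0.68
T̂ = ρX + (1 − ρ)μ
  = 0.68 × 89.2 + 0.32 × 104.6
  = 60.656 + 33.472
  = 94.128
  ≈ 94.13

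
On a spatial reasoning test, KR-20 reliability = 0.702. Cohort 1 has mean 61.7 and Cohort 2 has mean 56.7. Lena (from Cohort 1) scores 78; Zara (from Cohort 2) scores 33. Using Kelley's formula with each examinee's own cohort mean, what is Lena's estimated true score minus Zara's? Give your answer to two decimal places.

T̂_Lena = 0.702(78) + 0.298(61.7) = 73.1426
T̂_Zara = 0.702(33) + 0.298(56.7) = 40.0626
Difference = 73.1426 − 40.0626 = 33.0800

33.08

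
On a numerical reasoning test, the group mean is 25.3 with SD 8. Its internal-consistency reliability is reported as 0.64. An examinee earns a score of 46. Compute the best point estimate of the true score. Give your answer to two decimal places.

Weight the observed score by reliability and the mean by (1 − reliability): T̂ = 0.64·46 + 0.36·25.3 = 29.44 + 9.108 = 38.548.

38.55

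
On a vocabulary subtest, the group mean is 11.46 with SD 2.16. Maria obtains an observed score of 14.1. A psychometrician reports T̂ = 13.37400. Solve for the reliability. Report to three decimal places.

0.725

T̂ = ρX + (1 − ρ)μ  ⇒  T̂ − μ = ρ(X − μ)
ρ = (T̂ − μ)/(X − μ) = (13.37400 − 11.46) / (14.1 − 11.46) = 1.91400 / 2.64 = 0.72500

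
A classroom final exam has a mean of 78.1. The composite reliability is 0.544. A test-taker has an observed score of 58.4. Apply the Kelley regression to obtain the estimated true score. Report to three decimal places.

67.383

Kelley's formula gives T̂ = 0.544·58.4 + 0.456·78.1 = 31.7696 + 35.6136 = 67.3832.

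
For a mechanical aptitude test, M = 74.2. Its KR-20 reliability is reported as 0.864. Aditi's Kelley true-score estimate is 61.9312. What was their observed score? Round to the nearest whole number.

T̂ = ρX + (1 − ρ)μ  ⇒  X = (T̂ − (1 − ρ)μ) / ρ
X = (61.9312 − 0.136 × 74.2) / 0.864 = (61.9312 − 10.0912) / 0.864 = 51.8400 / 0.864 = 60.00

60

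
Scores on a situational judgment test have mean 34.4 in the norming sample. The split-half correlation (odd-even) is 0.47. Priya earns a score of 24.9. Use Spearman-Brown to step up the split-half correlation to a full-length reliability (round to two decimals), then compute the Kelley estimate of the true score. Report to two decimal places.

Spearman-Brown: ρ = 2r/(1 + r) = 2(0.47)/(1 + 0.47) = 0.940/1.47 = 0.6395 → 0.64
T̂ = 0.64(24.9) + 0.36(34.4) = 15.936 + 12.384 = 28.320 → 28.32

28.32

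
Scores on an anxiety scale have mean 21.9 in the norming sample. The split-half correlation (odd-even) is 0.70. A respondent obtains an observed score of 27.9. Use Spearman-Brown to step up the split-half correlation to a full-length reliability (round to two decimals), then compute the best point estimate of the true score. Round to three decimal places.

26.820

Spearman-Brown: ρ = 2r/(1 + r) = 2(0.70)/(1 + 0.70) = 1.400/1.70 = 0.8235 → 0.82
Kelley's formula gives T̂ = 0.82·27.9 + 0.18·21.9 = 22.878 + 3.942 = 26.8200.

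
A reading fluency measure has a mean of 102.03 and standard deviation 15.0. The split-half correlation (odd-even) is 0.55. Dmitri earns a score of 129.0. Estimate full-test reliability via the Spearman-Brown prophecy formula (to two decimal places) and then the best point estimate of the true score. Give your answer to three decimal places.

121.179

Spearman-Brown: ρ = 2r/(1 + r) = 2(0.55)/(1 + 0.55) = 1.100/1.55 = 0.7097 → 0.71
T̂ = ρX + (1 − ρ)μ
  = 0.71 × 129.0 + 0.29 × 102.03
  = 91.590 + 29.5887
  = 121.1787
  ≈ 121.179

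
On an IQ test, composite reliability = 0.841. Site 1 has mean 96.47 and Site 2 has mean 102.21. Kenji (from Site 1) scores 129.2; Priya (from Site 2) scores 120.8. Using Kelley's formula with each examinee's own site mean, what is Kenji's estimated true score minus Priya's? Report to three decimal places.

T̂_Kenji = 0.841(129.2) + 0.159(96.47) = 123.99593
T̂_Priya = 0.841(120.8) + 0.159(102.21) = 117.84419
Difference = 123.99593 − 117.84419 = 6.15174

6.152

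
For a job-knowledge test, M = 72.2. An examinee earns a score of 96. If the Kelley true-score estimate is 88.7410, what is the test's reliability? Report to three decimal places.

T̂ = ρX + (1 − ρ)μ  ⇒  T̂ − μ = ρ(X − μ)
ρ = (T̂ − μ)/(X − μ) = (88.7410 − 72.2) / (96 − 72.2) = 16.5410 / 23.8 = 0.69500

0.695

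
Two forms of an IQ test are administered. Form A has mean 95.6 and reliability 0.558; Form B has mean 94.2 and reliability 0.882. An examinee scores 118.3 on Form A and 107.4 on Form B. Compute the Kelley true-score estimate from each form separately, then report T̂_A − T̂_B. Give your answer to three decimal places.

T̂_A = 0.558(118.3) + 0.442(95.6) = 108.26660
T̂_B = 0.882(107.4) + 0.118(94.2) = 105.84240
T̂_A − T̂_B = 2.42420

2.424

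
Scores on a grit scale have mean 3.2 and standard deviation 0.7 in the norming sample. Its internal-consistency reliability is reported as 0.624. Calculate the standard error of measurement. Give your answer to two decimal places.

SEM = SD · √(1 − ρ) = 0.7 × √0.376 = 0.7 × 0.6132 = 0.429

0.43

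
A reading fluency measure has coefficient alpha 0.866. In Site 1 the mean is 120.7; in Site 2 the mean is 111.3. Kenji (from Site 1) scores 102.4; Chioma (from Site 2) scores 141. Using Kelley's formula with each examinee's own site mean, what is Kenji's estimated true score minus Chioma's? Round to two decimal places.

T̂_Kenji = 0.866(102.4) + 0.134(120.7) = 104.8522
T̂_Chioma = 0.866(141) + 0.134(111.3) = 137.0202
Difference = 104.8522 − 137.0202 = -32.1680

-32.17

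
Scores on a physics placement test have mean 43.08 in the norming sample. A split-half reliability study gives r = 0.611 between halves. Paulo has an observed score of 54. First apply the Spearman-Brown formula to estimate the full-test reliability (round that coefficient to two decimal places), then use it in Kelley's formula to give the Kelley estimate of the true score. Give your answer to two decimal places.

51.38

Spearman-Brown: ρ = 2r/(1 + r) = 2(0.611)/(1 + 0.611) = 1.2220/1.611 = 0.7585 → 0.76
T̂ = ρX + (1 − ρ)μ
  = 0.76 × 54 + 0.24 × 43.08
  = 41.04 + 10.3392
  = 51.379
  ≈ 51.38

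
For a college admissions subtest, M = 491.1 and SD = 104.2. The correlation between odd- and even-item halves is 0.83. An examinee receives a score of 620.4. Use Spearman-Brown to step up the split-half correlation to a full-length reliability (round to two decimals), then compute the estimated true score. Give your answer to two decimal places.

Spearman-Brown: ρ = 2r/(1 + r) = 2(0.83)/(1 + 0.83) = 1.660/1.83 = 0.9071 → 0.91
T̂ = ρX + (1 − ρ)μ
  = 0.91 × 620.4 + 0.09 × 491.1
  = 564.564 + 44.199
  = 608.763
  ≈ 608.76

608.76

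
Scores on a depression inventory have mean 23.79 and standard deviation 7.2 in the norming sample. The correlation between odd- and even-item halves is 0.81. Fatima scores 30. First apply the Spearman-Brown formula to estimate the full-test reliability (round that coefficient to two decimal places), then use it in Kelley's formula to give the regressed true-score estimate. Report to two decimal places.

Spearman-Brown: ρ = 2r/(1 + r) = 2(0.81)/(1 + 0.81) = 1.620/1.81 = 0.8950 → 0.90
T̂ = 0.90(30) + 0.10(23.79) = 27.00 + 2.3790 = 29.379 → 29.38

29.38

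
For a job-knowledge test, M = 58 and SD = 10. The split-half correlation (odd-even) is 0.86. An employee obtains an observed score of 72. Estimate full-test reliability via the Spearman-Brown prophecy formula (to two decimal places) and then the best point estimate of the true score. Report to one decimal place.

Spearman-Brown: ρ = 2r/(1 + r) = 2(0.86)/(1 + 0.86) = 1.720/1.86 = 0.9247 → 0.92
T̂ = ρX + (1 − ρ)μ
  = 0.92 × 72 + 0.08 × 58
  = 66.24 + 4.64
  = 70.88
  ≈ 70.9

70.9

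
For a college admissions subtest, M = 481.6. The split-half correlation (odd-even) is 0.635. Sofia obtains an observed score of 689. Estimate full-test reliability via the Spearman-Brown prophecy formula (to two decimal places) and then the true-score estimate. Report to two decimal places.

643.37

Spearman-Brown: ρ = 2r/(1 + r) = 2(0.635)/(1 + 0.635) = 1.2700/1.635 = 0.7768 → 0.78
T̂ = ρX + (1 − ρ)μ
  = 0.78 × 689 + 0.22 × 481.6
  = 537.42 + 105.952
  = 643.372
  ≈ 643.37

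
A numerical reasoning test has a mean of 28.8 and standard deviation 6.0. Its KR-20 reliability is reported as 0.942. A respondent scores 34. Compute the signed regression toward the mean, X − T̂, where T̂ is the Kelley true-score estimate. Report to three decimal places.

T̂ = ρX + (1 − ρ)μ
  = 0.942 × 34 + 0.058 × 28.8
  = 32.028 + 1.6704
  = 33.69840
  ≈ 33.6984
X − T̂ = 34 − 33.6984 = 0.3016 → 0.302

0.302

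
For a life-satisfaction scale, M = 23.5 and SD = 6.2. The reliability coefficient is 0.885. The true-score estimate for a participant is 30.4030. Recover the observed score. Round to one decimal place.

T̂ = ρX + (1 − ρ)μ  ⇒  X = (T̂ − (1 − ρ)μ) / ρ
X = (30.4030 − 0.115 × 23.5) / 0.885 = (30.4030 − 2.7025) / 0.885 = 27.7005 / 0.885 = 31.300

31.3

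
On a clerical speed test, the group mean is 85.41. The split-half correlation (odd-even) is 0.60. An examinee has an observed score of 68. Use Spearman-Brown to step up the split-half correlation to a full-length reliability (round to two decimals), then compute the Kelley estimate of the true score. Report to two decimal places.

72.35

Spearman-Brown: ρ = 2r/(1 + r) = 2(0.60)/(1 + 0.60) = 1.200/1.60 = 0.7500 → 0.75
T̂ = ρX + (1 − ρ)μ
  = 0.75 × 68 + 0.25 × 85.41
  = 51.00 + 21.3525
  = 72.352
  ≈ 72.35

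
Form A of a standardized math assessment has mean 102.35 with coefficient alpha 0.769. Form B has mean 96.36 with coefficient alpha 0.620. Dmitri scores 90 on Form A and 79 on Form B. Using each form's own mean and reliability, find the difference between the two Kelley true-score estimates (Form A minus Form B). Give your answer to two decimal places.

T̂_A = 0.769(90) + 0.231(102.35) = 92.8529
T̂_B = 0.620(79) + 0.380(96.36) = 85.5968
T̂_A − T̂_B = 7.2561

7.26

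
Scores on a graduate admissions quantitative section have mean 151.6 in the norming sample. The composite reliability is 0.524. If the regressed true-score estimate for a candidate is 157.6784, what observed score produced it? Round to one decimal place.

163.2

T̂ = ρX + (1 − ρ)μ  ⇒  X = (T̂ − (1 − ρ)μ) / ρ
X = (157.6784 − 0.476 × 151.6) / 0.524 = (157.6784 − 72.1616) / 0.524 = 85.5168 / 0.524 = 163.200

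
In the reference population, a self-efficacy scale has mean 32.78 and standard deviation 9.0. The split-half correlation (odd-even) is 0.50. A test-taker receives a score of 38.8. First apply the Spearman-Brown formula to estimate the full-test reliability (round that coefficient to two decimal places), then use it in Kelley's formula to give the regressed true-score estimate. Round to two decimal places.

Spearman-Brown: ρ = 2r/(1 + r) = 2(0.50)/(1 + 0.50) = 1.000/1.50 = 0.6667 → 0.67
T̂ = ρX + (1 − ρ)μ
  = 0.67 × 38.8 + 0.33 × 32.78
  = 25.996 + 10.8174
  = 36.813
  ≈ 36.81

36.81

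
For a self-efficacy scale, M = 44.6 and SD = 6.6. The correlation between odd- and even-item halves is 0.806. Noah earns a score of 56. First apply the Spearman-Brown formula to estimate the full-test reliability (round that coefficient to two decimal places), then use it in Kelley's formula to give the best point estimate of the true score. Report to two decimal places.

Spearman-Brown: ρ = 2r/(1 + r) = 2(0.806)/(1 + 0.806) = 1.6120/1.806 = 0.8926 → 0.89
Kelley's formula gives T̂ = 0.89·56 + 0.11·44.6 = 49.84 + 4.906 = 54.746.

54.75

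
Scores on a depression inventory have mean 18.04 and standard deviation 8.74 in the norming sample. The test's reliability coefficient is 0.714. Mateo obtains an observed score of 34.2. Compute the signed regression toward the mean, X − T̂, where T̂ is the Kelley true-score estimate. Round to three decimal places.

T̂ = ρX + (1 − ρ)μ
  = 0.714 × 34.2 + 0.286 × 18.04
  = 24.4188 + 5.15944
  = 29.57824
  ≈ 29.5782
X − T̂ = 34.2 − 29.5782 = 4.6218 → 4.622

4.622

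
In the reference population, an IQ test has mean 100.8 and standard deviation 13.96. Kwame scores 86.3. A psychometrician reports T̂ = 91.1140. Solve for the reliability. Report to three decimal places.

T̂ = ρX + (1 − ρ)μ  ⇒  T̂ − μ = ρ(X − μ)
ρ = (T̂ − μ)/(X − μ) = (91.1140 − 100.8) / (86.3 − 100.8) = -9.6860 / -14.5 = 0.66800

0.668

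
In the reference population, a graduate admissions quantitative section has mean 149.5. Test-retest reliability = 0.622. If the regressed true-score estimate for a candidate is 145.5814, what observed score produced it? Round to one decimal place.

143.2

T̂ = ρX + (1 − ρ)μ  ⇒  X = (T̂ − (1 − ρ)μ) / ρ
X = (145.5814 − 0.378 × 149.5) / 0.622 = (145.5814 − 56.5110) / 0.622 = 89.0704 / 0.622 = 143.200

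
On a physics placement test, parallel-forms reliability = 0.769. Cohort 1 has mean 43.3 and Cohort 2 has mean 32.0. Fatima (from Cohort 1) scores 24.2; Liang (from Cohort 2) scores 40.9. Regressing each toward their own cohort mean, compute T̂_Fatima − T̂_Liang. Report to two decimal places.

-10.23

T̂_Fatima = 0.769(24.2) + 0.231(43.3) = 28.6121
T̂_Liang = 0.769(40.9) + 0.231(32.0) = 38.8441
Difference = 28.6121 − 38.8441 = -10.2320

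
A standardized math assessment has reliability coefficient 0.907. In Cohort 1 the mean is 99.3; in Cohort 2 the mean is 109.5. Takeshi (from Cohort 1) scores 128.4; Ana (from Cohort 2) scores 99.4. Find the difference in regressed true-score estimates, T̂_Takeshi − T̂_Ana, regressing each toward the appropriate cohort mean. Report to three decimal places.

25.354

T̂_Takeshi = 0.907(128.4) + 0.093(99.3) = 125.69370
T̂_Ana = 0.907(99.4) + 0.093(109.5) = 100.33930
Difference = 125.69370 − 100.33930 = 25.35440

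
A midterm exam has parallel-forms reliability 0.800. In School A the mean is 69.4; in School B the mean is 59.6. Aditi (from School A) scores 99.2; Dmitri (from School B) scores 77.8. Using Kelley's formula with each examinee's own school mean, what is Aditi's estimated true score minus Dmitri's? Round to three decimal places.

19.080

T̂_Aditi = 0.800(99.2) + 0.200(69.4) = 93.24000
T̂_Dmitri = 0.800(77.8) + 0.200(59.6) = 74.16000
Difference = 93.24000 − 74.16000 = 19.08000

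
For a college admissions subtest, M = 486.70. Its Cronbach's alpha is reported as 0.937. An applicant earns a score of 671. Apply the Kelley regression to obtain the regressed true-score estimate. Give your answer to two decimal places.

Regress the observed score toward the mean by the unreliability: T̂ = 0.937·671 + 0.063·486.70 = 628.727 + 30.66210 = 659.389.

659.39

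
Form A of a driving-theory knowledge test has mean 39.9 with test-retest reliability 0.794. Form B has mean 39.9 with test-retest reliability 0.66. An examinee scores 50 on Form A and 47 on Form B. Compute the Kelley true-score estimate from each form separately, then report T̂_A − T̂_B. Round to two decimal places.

3.33

T̂_A = 0.794(50) + 0.206(39.9) = 47.9194
T̂_B = 0.66(47) + 0.34(39.9) = 44.5860
T̂_A − T̂_B = 3.3334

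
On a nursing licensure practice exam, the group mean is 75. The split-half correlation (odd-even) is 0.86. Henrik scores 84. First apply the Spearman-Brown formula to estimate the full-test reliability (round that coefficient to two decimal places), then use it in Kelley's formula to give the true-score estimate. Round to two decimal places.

Spearman-Brown: ρ = 2r/(1 + r) = 2(0.86)/(1 + 0.86) = 1.720/1.86 = 0.9247 → 0.92
T̂ = ρX + (1 − ρ)μ
  = 0.92 × 84 + 0.08 × 75
  = 77.28 + 6.00
  = 83.280
  ≈ 83.28

83.28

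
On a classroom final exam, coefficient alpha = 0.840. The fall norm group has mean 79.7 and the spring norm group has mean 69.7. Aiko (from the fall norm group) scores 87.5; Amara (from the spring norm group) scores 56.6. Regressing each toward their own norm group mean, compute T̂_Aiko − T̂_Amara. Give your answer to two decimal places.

27.56

T̂_Aiko = 0.840(87.5) + 0.160(79.7) = 86.2520
T̂_Amara = 0.840(56.6) + 0.160(69.7) = 58.6960
Difference = 86.2520 − 58.6960 = 27.5560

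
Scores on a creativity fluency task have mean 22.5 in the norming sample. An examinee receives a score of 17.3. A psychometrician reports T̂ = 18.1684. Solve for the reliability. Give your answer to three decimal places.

T̂ = ρX + (1 − ρ)μ  ⇒  T̂ − μ = ρ(X − μ)
ρ = (T̂ − μ)/(X − μ) = (18.1684 − 22.5) / (17.3 − 22.5) = -4.3316 / -5.2 = 0.83300

0.833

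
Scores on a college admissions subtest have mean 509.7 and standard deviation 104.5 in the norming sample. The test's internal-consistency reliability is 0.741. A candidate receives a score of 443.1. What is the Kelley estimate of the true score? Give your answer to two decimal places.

460.35

T̂ = ρX + (1 − ρ)μ
  = 0.741 × 443.1 + 0.259 × 509.7
  = 328.3371 + 132.0123
  = 460.349
  ≈ 460.35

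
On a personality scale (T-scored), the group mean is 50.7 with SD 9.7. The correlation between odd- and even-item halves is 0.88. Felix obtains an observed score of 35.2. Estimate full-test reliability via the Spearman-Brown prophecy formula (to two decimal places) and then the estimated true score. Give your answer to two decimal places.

Spearman-Brown: ρ = 2r/(1 + r) = 2(0.88)/(1 + 0.88) = 1.760/1.88 = 0.9362 → 0.94
T̂ = 0.94(35.2) + 0.06(50.7) = 33.088 + 3.042 = 36.130 → 36.13

36.13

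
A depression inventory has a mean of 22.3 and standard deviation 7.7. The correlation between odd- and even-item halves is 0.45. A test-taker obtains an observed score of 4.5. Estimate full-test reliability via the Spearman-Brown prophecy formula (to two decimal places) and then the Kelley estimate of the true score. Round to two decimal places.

Spearman-Brown: ρ = 2r/(1 + r) = 2(0.45)/(1 + 0.45) = 0.900/1.45 = 0.6207 → 0.62
T̂ = 0.62(4.5) + 0.38(22.3) = 2.790 + 8.474 = 11.264 → 11.26

11.26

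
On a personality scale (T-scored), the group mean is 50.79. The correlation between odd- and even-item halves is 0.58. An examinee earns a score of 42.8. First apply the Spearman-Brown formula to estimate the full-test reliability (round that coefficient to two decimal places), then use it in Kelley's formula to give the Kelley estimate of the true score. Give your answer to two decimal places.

44.96

Spearman-Brown: ρ = 2r/(1 + r) = 2(0.58)/(1 + 0.58) = 1.160/1.58 = 0.7342 → 0.73
T̂ = ρX + (1 − ρ)μ
  = 0.73 × 42.8 + 0.27 × 50.79
  = 31.244 + 13.7133
  = 44.957
  ≈ 44.96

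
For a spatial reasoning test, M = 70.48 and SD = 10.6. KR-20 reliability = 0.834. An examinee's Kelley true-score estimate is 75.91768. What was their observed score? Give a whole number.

T̂ = ρX + (1 − ρ)μ  ⇒  X = (T̂ − (1 − ρ)μ) / ρ
X = (75.91768 − 0.166 × 70.48) / 0.834 = (75.91768 − 11.69968) / 0.834 = 64.21800 / 0.834 = 77.00

77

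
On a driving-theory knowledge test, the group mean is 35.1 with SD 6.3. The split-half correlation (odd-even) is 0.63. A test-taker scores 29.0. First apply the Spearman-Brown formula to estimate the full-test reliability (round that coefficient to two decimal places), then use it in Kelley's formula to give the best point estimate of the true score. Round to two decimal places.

Spearman-Brown: ρ = 2r/(1 + r) = 2(0.63)/(1 + 0.63) = 1.260/1.63 = 0.7730 → 0.77
T̂ = ρX + (1 − ρ)μ
  = 0.77 × 29.0 + 0.23 × 35.1
  = 22.330 + 8.073
  = 30.403
  ≈ 30.40

30.40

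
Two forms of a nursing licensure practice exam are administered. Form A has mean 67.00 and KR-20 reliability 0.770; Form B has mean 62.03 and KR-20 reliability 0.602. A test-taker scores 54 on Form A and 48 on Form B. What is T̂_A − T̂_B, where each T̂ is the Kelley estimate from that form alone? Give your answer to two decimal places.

T̂_A = 0.770(54) + 0.230(67.00) = 56.9900
T̂_B = 0.602(48) + 0.398(62.03) = 53.5839
T̂_A − T̂_B = 3.4061

3.41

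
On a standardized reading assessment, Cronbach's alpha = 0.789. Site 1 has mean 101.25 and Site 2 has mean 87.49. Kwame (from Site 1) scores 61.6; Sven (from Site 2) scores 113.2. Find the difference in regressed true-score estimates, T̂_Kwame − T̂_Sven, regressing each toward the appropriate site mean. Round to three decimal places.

-37.809

T̂_Kwame = 0.789(61.6) + 0.211(101.25) = 69.96615
T̂_Sven = 0.789(113.2) + 0.211(87.49) = 107.77519
Difference = 69.96615 − 107.77519 = -37.80904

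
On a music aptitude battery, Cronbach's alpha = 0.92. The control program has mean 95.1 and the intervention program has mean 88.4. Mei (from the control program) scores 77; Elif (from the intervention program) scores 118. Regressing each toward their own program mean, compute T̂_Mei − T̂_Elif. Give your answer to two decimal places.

T̂_Mei = 0.92(77) + 0.08(95.1) = 78.4480
T̂_Elif = 0.92(118) + 0.08(88.4) = 115.6320
Difference = 78.4480 − 115.6320 = -37.1840

-37.18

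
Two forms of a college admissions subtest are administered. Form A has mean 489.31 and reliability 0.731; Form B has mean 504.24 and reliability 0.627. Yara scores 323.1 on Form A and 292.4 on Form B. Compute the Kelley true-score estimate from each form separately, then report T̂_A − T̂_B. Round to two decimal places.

-3.61

T̂_A = 0.731(323.1) + 0.269(489.31) = 367.8105
T̂_B = 0.627(292.4) + 0.373(504.24) = 371.4163
T̂_A − T̂_B = -3.6058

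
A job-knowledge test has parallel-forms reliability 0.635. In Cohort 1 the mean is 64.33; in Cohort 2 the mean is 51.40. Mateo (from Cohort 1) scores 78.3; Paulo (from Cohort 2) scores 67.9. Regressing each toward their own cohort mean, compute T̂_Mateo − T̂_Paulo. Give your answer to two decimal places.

11.32

T̂_Mateo = 0.635(78.3) + 0.365(64.33) = 73.2010
T̂_Paulo = 0.635(67.9) + 0.365(51.40) = 61.8775
Difference = 73.2010 − 61.8775 = 11.3235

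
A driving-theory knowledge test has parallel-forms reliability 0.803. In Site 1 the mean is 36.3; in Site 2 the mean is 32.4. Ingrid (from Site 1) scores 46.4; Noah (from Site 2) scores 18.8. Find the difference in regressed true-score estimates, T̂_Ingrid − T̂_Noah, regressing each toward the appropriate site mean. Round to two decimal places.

22.93

T̂_Ingrid = 0.803(46.4) + 0.197(36.3) = 44.4103
T̂_Noah = 0.803(18.8) + 0.197(32.4) = 21.4792
Difference = 44.4103 − 21.4792 = 22.9311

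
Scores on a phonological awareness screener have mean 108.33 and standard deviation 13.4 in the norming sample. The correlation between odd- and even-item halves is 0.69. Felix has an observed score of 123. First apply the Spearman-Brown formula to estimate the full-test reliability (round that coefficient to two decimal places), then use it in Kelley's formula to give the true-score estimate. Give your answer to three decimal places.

Spearman-Brown: ρ = 2r/(1 + r) = 2(0.69)/(1 + 0.69) = 1.380/1.69 = 0.8166 → 0.82
T̂ = ρX + (1 − ρ)μ
  = 0.82 × 123 + 0.18 × 108.33
  = 100.86 + 19.4994
  = 120.3594
  ≈ 120.359

120.359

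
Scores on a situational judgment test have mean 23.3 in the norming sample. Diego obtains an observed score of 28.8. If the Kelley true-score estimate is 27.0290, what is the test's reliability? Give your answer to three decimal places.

T̂ = ρX + (1 − ρ)μ  ⇒  T̂ − μ = ρ(X − μ)
ρ = (T̂ − μ)/(X − μ) = (27.0290 − 23.3) / (28.8 − 23.3) = 3.7290 / 5.5 = 0.67800

0.678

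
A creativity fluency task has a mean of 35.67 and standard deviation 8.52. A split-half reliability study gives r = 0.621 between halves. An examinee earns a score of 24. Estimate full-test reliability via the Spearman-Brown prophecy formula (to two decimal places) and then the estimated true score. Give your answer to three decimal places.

26.684

Spearman-Brown: ρ = 2r/(1 + r) = 2(0.621)/(1 + 0.621) = 1.2420/1.621 = 0.7662 → 0.77
Regress the observed score toward the mean by the unreliability: T̂ = 0.77·24 + 0.23·35.67 = 18.48 + 8.2041 = 26.6841.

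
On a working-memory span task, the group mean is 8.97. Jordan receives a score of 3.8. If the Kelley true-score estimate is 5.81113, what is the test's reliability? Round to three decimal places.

0.611

T̂ = ρX + (1 − ρ)μ  ⇒  T̂ − μ = ρ(X − μ)
ρ = (T̂ − μ)/(X − μ) = (5.81113 − 8.97) / (3.8 − 8.97) = -3.15887 / -5.17 = 0.61100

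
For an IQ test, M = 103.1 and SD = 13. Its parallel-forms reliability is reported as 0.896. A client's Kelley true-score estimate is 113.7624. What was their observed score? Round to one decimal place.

T̂ = ρX + (1 − ρ)μ  ⇒  X = (T̂ − (1 − ρ)μ) / ρ
X = (113.7624 − 0.104 × 103.1) / 0.896 = (113.7624 − 10.7224) / 0.896 = 103.0400 / 0.896 = 115.000

115.0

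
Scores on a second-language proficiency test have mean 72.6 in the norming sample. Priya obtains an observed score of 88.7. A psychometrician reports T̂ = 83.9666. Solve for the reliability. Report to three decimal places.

0.706

T̂ = ρX + (1 − ρ)μ  ⇒  T̂ − μ = ρ(X − μ)
ρ = (T̂ − μ)/(X − μ) = (83.9666 − 72.6) / (88.7 − 72.6) = 11.3666 / 16.1 = 0.70600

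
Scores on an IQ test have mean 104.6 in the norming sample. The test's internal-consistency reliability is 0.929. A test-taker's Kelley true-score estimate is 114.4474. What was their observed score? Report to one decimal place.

T̂ = ρX + (1 − ρ)μ  ⇒  X = (T̂ − (1 − ρ)μ) / ρ
X = (114.4474 − 0.071 × 104.6) / 0.929 = (114.4474 − 7.4266) / 0.929 = 107.0208 / 0.929 = 115.200

115.2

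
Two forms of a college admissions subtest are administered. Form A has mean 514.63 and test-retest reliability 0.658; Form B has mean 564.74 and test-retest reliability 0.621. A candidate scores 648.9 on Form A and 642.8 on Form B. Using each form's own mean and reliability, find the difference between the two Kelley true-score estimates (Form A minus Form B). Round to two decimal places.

T̂_A = 0.658(648.9) + 0.342(514.63) = 602.9797
T̂_B = 0.621(642.8) + 0.379(564.74) = 613.2153
T̂_A − T̂_B = -10.2356

-10.24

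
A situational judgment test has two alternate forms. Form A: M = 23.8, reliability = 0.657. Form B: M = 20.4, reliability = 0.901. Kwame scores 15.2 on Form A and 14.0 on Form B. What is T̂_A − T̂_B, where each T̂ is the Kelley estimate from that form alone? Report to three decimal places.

T̂_A = 0.657(15.2) + 0.343(23.8) = 18.14980
T̂_B = 0.901(14.0) + 0.099(20.4) = 14.63360
T̂_A − T̂_B = 3.51620

3.516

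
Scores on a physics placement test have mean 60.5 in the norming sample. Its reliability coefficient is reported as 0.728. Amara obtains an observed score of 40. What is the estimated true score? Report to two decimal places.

T̂ = 0.728(40) + 0.272(60.5) = 29.120 + 16.4560 = 45.576 → 45.58

45.58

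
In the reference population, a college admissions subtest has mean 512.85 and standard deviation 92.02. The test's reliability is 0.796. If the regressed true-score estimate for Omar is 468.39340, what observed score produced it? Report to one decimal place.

457.0

T̂ = ρX + (1 − ρ)μ  ⇒  X = (T̂ − (1 − ρ)μ) / ρ
X = (468.39340 − 0.204 × 512.85) / 0.796 = (468.39340 − 104.62140) / 0.796 = 363.77200 / 0.796 = 457.000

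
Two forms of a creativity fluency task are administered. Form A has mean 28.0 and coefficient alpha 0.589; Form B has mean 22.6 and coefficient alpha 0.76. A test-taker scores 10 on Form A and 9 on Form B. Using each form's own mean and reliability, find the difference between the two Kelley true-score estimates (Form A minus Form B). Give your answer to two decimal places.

T̂_A = 0.589(10) + 0.411(28.0) = 17.3980
T̂_B = 0.76(9) + 0.24(22.6) = 12.2640
T̂_A − T̂_B = 5.1340

5.13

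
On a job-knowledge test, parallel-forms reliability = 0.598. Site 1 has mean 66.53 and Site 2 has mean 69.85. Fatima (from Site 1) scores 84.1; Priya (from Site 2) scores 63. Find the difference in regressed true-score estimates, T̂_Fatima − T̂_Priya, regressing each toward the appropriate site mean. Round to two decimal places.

11.28

T̂_Fatima = 0.598(84.1) + 0.402(66.53) = 77.0369
T̂_Priya = 0.598(63) + 0.402(69.85) = 65.7537
Difference = 77.0369 − 65.7537 = 11.2832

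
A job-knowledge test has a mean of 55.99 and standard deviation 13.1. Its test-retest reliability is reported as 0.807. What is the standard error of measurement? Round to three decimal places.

5.755

SEM = SD · √(1 − ρ) = 13.1 × √0.193 = 13.1 × 0.4393 = 5.7551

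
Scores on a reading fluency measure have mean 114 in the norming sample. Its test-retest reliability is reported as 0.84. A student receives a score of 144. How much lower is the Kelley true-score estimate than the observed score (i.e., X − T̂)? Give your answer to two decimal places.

Regress the observed score toward the mean by the unreliability: T̂ = 0.84·144 + 0.16·114 = 120.96 + 18.24 = 139.2000.
X − T̂ = 144 − 139.200 = 4.800 → 4.80

4.80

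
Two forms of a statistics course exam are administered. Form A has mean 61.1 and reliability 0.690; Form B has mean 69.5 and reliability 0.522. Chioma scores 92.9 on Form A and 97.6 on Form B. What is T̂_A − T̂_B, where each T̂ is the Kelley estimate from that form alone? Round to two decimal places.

-1.13

T̂_A = 0.690(92.9) + 0.310(61.1) = 83.0420
T̂_B = 0.522(97.6) + 0.478(69.5) = 84.1682
T̂_A − T̂_B = -1.1262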